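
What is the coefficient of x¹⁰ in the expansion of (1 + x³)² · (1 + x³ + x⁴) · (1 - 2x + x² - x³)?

-3

(1 + x³)² has coefficients 1,0,0,2,0,0,1 for degrees 0…6.
(1 + x³ + x⁴) has coefficients 1,0,0,1,1,0,0,0,0,0,0 for degrees 0…10.
Finally multiplying by (1 - 2x + x² - x³), the product of all factors after the first has coefficients 1,-2,1,0,-1,-1,0,-1,0,0,0 for degrees 0…10.
[x¹⁰] = 1·0 + 2·(-1) + 1·(-1) = -3.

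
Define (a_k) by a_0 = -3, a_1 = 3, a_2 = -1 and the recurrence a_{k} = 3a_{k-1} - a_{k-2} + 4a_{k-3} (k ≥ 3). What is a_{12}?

-317438

The ordinary generating function has denominator 1 - 3x + x^2 - 4x^3.
Iterating the recurrence: a_0,…,a_{12} = -3, 3, -1, -18, -41, -109, -358, -1129, -3465, -10698, -33145, -102597, -317438.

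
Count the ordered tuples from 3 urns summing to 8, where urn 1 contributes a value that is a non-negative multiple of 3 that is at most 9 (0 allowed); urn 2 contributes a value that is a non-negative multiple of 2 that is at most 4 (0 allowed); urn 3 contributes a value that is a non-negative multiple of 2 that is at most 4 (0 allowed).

3

The generating function for the choices is (1 + x^3 + x^6 + x^9)·(1 + x^2 + x^4)·(1 + x^2 + x^4); the count is [x^8].
(1 + x^3 + x^6 + x^9) has coefficients 1,0,0,1,0,0,1,0,0 for degrees 0…8.
(1 + x^2 + x^4) has coefficients 1,0,1,0,1,0,0,0,0 for degrees 0…8.
Finally multiplying by (1 + x^2 + x^4), the product of all factors after the first has coefficients 1,0,2,0,3,0,2,0,1 for degrees 0…8.
[x^8] = 1·1 + 1·0 + 1·2 = 3.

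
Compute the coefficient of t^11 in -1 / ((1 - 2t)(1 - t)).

The denominator gives the recurrence a_n = 3a_(n−1) − 2a_(n−2) for n ≥ 2; the numerator fixes a_0 = -1, a_1 = -3.
Iterating: -1, -3, -7, -15, -31, -63, -127, -255, -511, -1023, -2047, -4095, so a_11 = -4095.

-4095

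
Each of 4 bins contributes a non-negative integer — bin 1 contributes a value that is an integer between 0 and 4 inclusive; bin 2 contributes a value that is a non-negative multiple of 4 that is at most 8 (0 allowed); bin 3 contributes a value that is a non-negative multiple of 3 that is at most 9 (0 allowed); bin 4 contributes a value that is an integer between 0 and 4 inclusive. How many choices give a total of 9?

17

The generating function for the choices is (1 + y + y² + y³ + y⁴)·(1 + y⁴ + y⁸)·(1 + y³ + y⁶ + y⁹)·(1 + y + y² + y³ + y⁴); the count is [y⁹].
(1 + y + y² + y³ + y⁴) has coefficients 1,1,1,1,1 for degrees 0…4.
(1 + y⁴ + y⁸) has coefficients 1,0,0,0,1,0,0,0,1,0 for degrees 0…9.
Multiplying by (1 + y³ + y⁶ + y⁹) gives running coefficients 1,0,0,1,1,0,1,1,1,1 for degrees 0…9.
Finally multiplying by (1 + y + y² + y³ + y⁴), the product of all factors after the first has coefficients 1,1,1,2,3,2,3,4,4,4 for degrees 0…9.
[y⁹] = 1·4 + 1·4 + 1·4 + 1·3 + 1·2 = 17.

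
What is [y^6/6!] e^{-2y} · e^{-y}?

The EGF product rule gives c_6 = Σ_{k_1+k_2=6} C(6; k_1,k_2) · ∏ g_i(k_i), where e^{-2y} gives (-2)^k; e^{-y} gives (-1)^k.
g_1(k) for k = 0…6: 1, -2, 4, -8, 16, -32, 64.
g_2(k) for k = 0…6: 1, -1, 1, -1, 1, -1, 1.
c_6 = Σ_k C(6,k)·g_1(k)·g_2(6−k) = 1·1·1 + 6·(-2)·(-1) + 15·4·1 + 20·(-8)·(-1) + 15·16·1 + 6·(-32)·(-1) + 1·64·1 = 1 + 12 + 60 + 160 + 240 + 192 + 64 = 729.

729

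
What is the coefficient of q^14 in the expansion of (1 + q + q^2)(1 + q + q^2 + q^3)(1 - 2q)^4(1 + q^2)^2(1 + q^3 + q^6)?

(1 + q + q^2) has coefficients 1,1,1 for degrees 0…2.
(1 + q + q^2 + q^3) has coefficients 1,1,1,1,0,0,0,0,0,0,0,0,0,0,0 for degrees 0…14.
Multiplying by (1 - 2q)^4 gives running coefficients 1,-7,17,-15,0,8,-16,16,0,0,0,0,0,0,0 for degrees 0…14.
Multiplying by (1 + q^2)^2 gives running coefficients 1,-7,19,-29,35,-29,1,17,-32,40,-16,16,0,0,0 for degrees 0…14.
Finally multiplying by (1 + q^3 + q^6), the product of all factors after the first has coefficients 1,-7,19,-28,28,-10,-27,45,-42,12,36,-45,41,1,-16 for degrees 0…14.
[q^14] = 1·(-16) + 1·1 + 1·41 = 26.

26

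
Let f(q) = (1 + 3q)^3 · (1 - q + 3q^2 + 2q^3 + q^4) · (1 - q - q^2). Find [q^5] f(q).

(1 + 3q)^3 has coefficients 1,9,27,27 for degrees 0…3.
(1 - q + 3q^2 + 2q^3 + q^4) has coefficients 1,-1,3,2,1,0 for degrees 0…5.
Finally multiplying by (1 - q - q^2), the product of all factors after the first has coefficients 1,-2,3,0,-4,-3 for degrees 0…5.
[q^5] = 1·(-3) + 9·(-4) + 27·0 + 27·3 = 42.

42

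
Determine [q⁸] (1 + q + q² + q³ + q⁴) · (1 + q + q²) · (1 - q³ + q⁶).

1

(1 + q + q² + q³ + q⁴) has coefficients 1,1,1,1,1 for degrees 0…4.
(1 + q + q²) has coefficients 1,1,1,0,0,0,0,0,0 for degrees 0…8.
Finally multiplying by (1 - q³ + q⁶), the product of all factors after the first has coefficients 1,1,1,-1,-1,-1,1,1,1 for degrees 0…8.
[q⁸] = 1·1 + 1·1 + 1·1 + 1·(-1) + 1·(-1) = 1.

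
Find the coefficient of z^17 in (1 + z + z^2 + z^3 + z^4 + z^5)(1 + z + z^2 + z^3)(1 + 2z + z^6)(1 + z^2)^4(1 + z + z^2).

146

(1 + z + z^2 + z^3 + z^4 + z^5) has coefficients 1,1,1,1,1,1 for degrees 0…5.
(1 + z + z^2 + z^3) has coefficients 1,1,1,1,0,0,0,0,0,0,0,0,0,0,0,0,0,0 for degrees 0…17.
Multiplying by (1 + 2z + z^6) gives running coefficients 1,3,3,3,2,0,1,1,1,1,0,0,0,0,0,0,0,0 for degrees 0…17.
Multiplying by (1 + z^2)^4 gives running coefficients 1,3,7,15,20,30,31,31,30,20,21,13,12,10,5,5,1,1 for degrees 0…17.
Finally multiplying by (1 + z + z^2), the product of all factors after the first has coefficients 1,4,11,25,42,65,81,92,92,81,71,54,46,35,27,20,11,7 for degrees 0…17.
[z^17] = 1·7 + 1·11 + 1·20 + 1·27 + 1·35 + 1·46 = 146.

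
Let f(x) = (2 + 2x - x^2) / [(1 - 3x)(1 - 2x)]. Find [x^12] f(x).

The denominator gives the recurrence a_n = 5a_(n−1) − 6a_(n−2) for n ≥ 3; the numerator fixes a_0 = 2, a_1 = 12, a_2 = 47.
Iterating: 2, 12, 47, 163, 533, 1687, 5237, 16063, 48893, 148087, 447077, 1346863, 4051853, so a_12 = 4051853.

4051853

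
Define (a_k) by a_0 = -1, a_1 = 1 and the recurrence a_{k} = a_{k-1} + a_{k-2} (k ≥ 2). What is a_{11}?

The ordinary generating function has denominator 1 - z - z^2.
Iterating the recurrence: a_0,…,a_{11} = -1, 1, 0, 1, 1, 2, 3, 5, 8, 13, 21, 34.

34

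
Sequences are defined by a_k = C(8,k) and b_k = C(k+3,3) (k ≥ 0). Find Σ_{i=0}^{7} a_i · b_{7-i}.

This is [x^7] in the product of the two ordinary generating functions.
Σ = 1·120 + 8·84 + 28·56 + 56·35 + 70·20 + 56·10 + 28·4 + 8·1 = 6400.

6400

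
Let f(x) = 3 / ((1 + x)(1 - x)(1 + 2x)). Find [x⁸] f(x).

1023

The denominator gives the recurrence a_n = −2a_(n−1) + a_(n−2) + 2a_(n−3) for n ≥ 3; the numerator fixes a_0 = 3, a_1 = -6, a_2 = 15.
Iterating: 3, -6, 15, -30, 63, -126, 255, -510, 1023, so a_8 = 1023.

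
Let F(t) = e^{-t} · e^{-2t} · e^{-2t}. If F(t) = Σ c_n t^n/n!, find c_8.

390625

The EGF product rule gives c_8 = Σ_{k_1+k_2+k_3=8} C(8; k_1,k_2,k_3) · ∏ g_i(k_i), where e^{-t} gives (-1)^k; e^{-2t} gives (-2)^k; e^{-2t} gives (-2)^k.
g_1(k) for k = 0…8: 1, -1, 1, -1, 1, -1, 1, -1, 1.
g_2(k) for k = 0…8: 1, -2, 4, -8, 16, -32, 64, -128, 256.
g_3(k) for k = 0…8: 1, -2, 4, -8, 16, -32, 64, -128, 256.
First combine the last two factors: h(k) = Σ_j C(k,j)·g_2(j)·g_3(k−j) for k = 0…8: 1, -4, 16, -64, 256, -1024, 4096, -16384, 65536.
c_8 = Σ_k C(8,k)·g_1(k)·h(8−k) = 1·1·65536 + 8·(-1)·(-16384) + 28·1·4096 + 56·(-1)·(-1024) + 70·1·256 + 56·(-1)·(-64) + 28·1·16 + 8·(-1)·(-4) + 1·1·1 = 65536 + 131072 + 114688 + 57344 + 17920 + 3584 + 448 + 32 + 1 = 390625.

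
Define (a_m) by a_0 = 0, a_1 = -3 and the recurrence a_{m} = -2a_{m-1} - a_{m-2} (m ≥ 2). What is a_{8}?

24

The ordinary generating function has denominator 1 + 2q + q^2.
Iterating the recurrence: a_0,…,a_{8} = 0, -3, 6, -9, 12, -15, 18, -21, 24.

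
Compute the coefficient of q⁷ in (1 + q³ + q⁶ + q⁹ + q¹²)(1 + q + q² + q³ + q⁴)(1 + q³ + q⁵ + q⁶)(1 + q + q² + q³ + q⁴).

(1 + q³ + q⁶ + q⁹ + q¹²) has coefficients 1,0,0,1,0,0,1,0 for degrees 0…7.
(1 + q + q² + q³ + q⁴) has coefficients 1,1,1,1,1,0,0,0 for degrees 0…7.
Multiplying by (1 + q³ + q⁵ + q⁶) gives running coefficients 1,1,1,2,2,2,3,3 for degrees 0…7.
Finally multiplying by (1 + q + q² + q³ + q⁴), the product of all factors after the first has coefficients 1,2,3,5,7,8,10,12 for degrees 0…7.
[q⁷] = 1·12 + 1·7 + 1·2 = 21.

21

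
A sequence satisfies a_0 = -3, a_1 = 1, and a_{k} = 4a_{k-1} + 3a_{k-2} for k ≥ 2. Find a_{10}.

The ordinary generating function has denominator 1 - 4t - 3t^2.
Iterating the recurrence: a_0,…,a_{10} = -3, 1, -5, -17, -83, -383, -1781, -8273, -38435, -178559, -829541.

-829541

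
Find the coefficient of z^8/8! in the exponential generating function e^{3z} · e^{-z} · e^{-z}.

1

The EGF product rule gives c_8 = Σ_{k_1+k_2+k_3=8} C(8; k_1,k_2,k_3) · ∏ g_i(k_i), where e^{3z} gives (3)^k; e^{-z} gives (-1)^k; e^{-z} gives (-1)^k.
g_1(k) for k = 0…8: 1, 3, 9, 27, 81, 243, 729, 2187, 6561.
g_2(k) for k = 0…8: 1, -1, 1, -1, 1, -1, 1, -1, 1.
g_3(k) for k = 0…8: 1, -1, 1, -1, 1, -1, 1, -1, 1.
First combine the last two factors: h(k) = Σ_j C(k,j)·g_2(j)·g_3(k−j) for k = 0…8: 1, -2, 4, -8, 16, -32, 64, -128, 256.
c_8 = Σ_k C(8,k)·g_1(k)·h(8−k) = 1·1·256 + 8·3·(-128) + 28·9·64 + 56·27·(-32) + 70·81·16 + 56·243·(-8) + 28·729·4 + 8·2187·(-2) + 1·6561·1 = 256 − 3072 + 16128 − 48384 + 90720 − 108864 + 81648 − 34992 + 6561 = 1.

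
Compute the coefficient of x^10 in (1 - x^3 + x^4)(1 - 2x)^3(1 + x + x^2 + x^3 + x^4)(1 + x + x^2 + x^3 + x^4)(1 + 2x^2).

3

(1 - x^3 + x^4) has coefficients 1,0,0,-1,1 for degrees 0…4.
(1 - 2x)^3 has coefficients 1,-6,12,-8,0,0,0,0,0,0,0 for degrees 0…10.
Multiplying by (1 + x + x^2 + x^3 + x^4) gives running coefficients 1,-5,7,-1,-1,-2,4,-8,0,0,0 for degrees 0…10.
Multiplying by (1 + x + x^2 + x^3 + x^4) gives running coefficients 1,-4,3,2,1,-2,7,-8,-7,-6,-4 for degrees 0…10.
Finally multiplying by (1 + 2x^2), the product of all factors after the first has coefficients 1,-4,5,-6,7,2,9,-12,7,-22,-18 for degrees 0…10.
[x^10] = 1·(-18) − 1·(-12) + 1·9 = 3.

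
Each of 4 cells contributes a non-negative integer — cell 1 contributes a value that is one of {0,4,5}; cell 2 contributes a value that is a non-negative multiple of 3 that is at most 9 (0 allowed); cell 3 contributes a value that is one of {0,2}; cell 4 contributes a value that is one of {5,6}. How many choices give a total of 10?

The generating function for the choices is (1 + z⁴ + z⁵)·(1 + z³ + z⁶ + z⁹)·(1 + z²)·(z⁵ + z⁶); the count is [z¹⁰].
(1 + z⁴ + z⁵) has coefficients 1,0,0,0,1,1 for degrees 0…5.
(1 + z³ + z⁶ + z⁹) has coefficients 1,0,0,1,0,0,1,0,0,1,0 for degrees 0…10.
Multiplying by (1 + z²) gives running coefficients 1,0,1,1,0,1,1,0,1,1,0 for degrees 0…10.
Finally multiplying by (z⁵ + z⁶), the product of all factors after the first has coefficients 0,0,0,0,0,1,1,1,2,1,1 for degrees 0…10.
[z¹⁰] = 1·1 + 1·1 + 1·1 = 3.

3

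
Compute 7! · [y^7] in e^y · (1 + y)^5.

The EGF product rule gives c_7 = Σ_{k_1+k_2=7} C(7; k_1,k_2) · ∏ g_i(k_i), where e^y gives (1)^k; (1+y)^5 gives the falling factorial (5)_k.
g_1(k) for k = 0…7: 1, 1, 1, 1, 1, 1, 1, 1.
g_2(k) for k = 0…7: 1, 5, 20, 60, 120, 120, 0, 0.
c_7 = Σ_k C(7,k)·g_1(k)·g_2(7−k) = 21·1·120 + 35·1·120 + 35·1·60 + 21·1·20 + 7·1·5 + 1·1·1 = 2520 + 4200 + 2100 + 420 + 35 + 1 = 9276.

9276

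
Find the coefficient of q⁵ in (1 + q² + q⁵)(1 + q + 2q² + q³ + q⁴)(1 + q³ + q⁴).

(1 + q² + q⁵) has coefficients 1,0,1,0,0,1 for degrees 0…5.
(1 + q + 2q² + q³ + q⁴) has coefficients 1,1,2,1,1,0 for degrees 0…5.
Finally multiplying by (1 + q³ + q⁴), the product of all factors after the first has coefficients 1,1,2,2,3,3 for degrees 0…5.
[q⁵] = 1·3 + 1·2 + 1·1 = 6.

6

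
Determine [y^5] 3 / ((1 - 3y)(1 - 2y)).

Partial fractions give a closed form: a_n = (9)·3^n + (-6)·2^n.
At n = 5: a_5 = 1995.

1995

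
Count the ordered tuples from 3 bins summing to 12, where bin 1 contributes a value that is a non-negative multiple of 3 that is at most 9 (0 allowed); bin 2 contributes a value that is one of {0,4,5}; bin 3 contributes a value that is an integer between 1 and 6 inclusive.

6

The generating function for the choices is (1 + x^3 + x^6 + x^9)·(1 + x^4 + x^5)·(x + x^2 + x^3 + x^4 + x^5 + x^6); the count is [x^12].
(1 + x^3 + x^6 + x^9) has coefficients 1,0,0,1,0,0,1,0,0,1 for degrees 0…9.
(1 + x^4 + x^5) has coefficients 1,0,0,0,1,1,0,0,0,0,0,0,0 for degrees 0…12.
Finally multiplying by (x + x^2 + x^3 + x^4 + x^5 + x^6), the product of all factors after the first has coefficients 0,1,1,1,1,2,3,2,2,2,2,1,0 for degrees 0…12.
[x^12] = 1·0 + 1·2 + 1·3 + 1·1 = 6.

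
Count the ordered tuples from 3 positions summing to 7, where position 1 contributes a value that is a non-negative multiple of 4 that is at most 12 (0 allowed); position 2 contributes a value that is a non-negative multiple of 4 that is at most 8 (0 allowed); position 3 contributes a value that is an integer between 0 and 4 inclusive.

The generating function for the choices is (1 + y^4 + y^8 + y^12)·(1 + y^4 + y^8)·(1 + y + y^2 + y^3 + y^4); the count is [y^7].
(1 + y^4 + y^8 + y^12) has coefficients 1,0,0,0,1,0,0,0 for degrees 0…7.
(1 + y^4 + y^8) has coefficients 1,0,0,0,1,0,0,0 for degrees 0…7.
Finally multiplying by (1 + y + y^2 + y^3 + y^4), the product of all factors after the first has coefficients 1,1,1,1,2,1,1,1 for degrees 0…7.
[y^7] = 1·1 + 1·1 = 2.

2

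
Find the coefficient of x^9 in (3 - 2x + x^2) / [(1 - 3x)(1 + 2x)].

The denominator gives the recurrence a_n = a_(n−1) + 6a_(n−2) for n ≥ 3; the numerator fixes a_0 = 3, a_1 = 1, a_2 = 20.
Iterating: 3, 1, 20, 26, 146, 302, 1178, 2990, 10058, 27998, so a_9 = 27998.

27998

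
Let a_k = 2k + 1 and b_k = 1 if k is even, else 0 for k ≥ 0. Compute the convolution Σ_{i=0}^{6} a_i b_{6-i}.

This is [x^6] in the product of the two ordinary generating functions.
Σ = 1·1 + 3·0 + 5·1 + 7·0 + 9·1 + 11·0 + 13·1 = 28.

28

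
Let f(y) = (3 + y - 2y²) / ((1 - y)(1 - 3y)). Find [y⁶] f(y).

3401

The denominator gives the recurrence a_n = 4a_(n−1) − 3a_(n−2) for n ≥ 3; the numerator fixes a_0 = 3, a_1 = 13, a_2 = 41.
Iterating: 3, 13, 41, 125, 377, 1133, 3401, so a_6 = 3401.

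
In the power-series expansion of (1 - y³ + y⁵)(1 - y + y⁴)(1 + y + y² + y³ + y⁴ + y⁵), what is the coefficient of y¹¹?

-1

(1 - y³ + y⁵) has coefficients 1,0,0,-1,0,1 for degrees 0…5.
(1 - y + y⁴) has coefficients 1,-1,0,0,1,0,0,0,0,0,0,0 for degrees 0…11.
Finally multiplying by (1 + y + y² + y³ + y⁴ + y⁵), the product of all factors after the first has coefficients 1,0,0,0,1,1,0,1,1,1,0,0 for degrees 0…11.
[y¹¹] = 1·0 − 1·1 + 1·0 = -1.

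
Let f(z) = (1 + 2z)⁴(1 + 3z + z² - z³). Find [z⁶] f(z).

(1 + 2z)⁴ has coefficients 1,8,24,32,16 for degrees 0…4.
(1 + 3z + z² - z³) has coefficients 1,3,1,-1,0,0,0 for degrees 0…6.
[z⁶] = 1·0 + 8·0 + 24·0 + 32·(-1) + 16·1 = -16.

-16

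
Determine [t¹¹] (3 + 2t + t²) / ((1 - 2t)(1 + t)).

The denominator gives the recurrence a_n = a_(n−1) + 2a_(n−2) for n ≥ 3; the numerator fixes a_0 = 3, a_1 = 5, a_2 = 12.
Iterating: 3, 5, 12, 22, 46, 90, 182, 362, 726, 1450, 2902, 5802, so a_11 = 5802.

5802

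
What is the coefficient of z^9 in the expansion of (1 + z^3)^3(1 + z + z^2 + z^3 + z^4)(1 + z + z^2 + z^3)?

19

(1 + z^3)^3 has coefficients 1,0,0,3,0,0,3,0,0,1 for degrees 0…9.
(1 + z + z^2 + z^3 + z^4) has coefficients 1,1,1,1,1,0,0,0,0,0 for degrees 0…9.
Finally multiplying by (1 + z + z^2 + z^3), the product of all factors after the first has coefficients 1,2,3,4,4,3,2,1,0,0 for degrees 0…9.
[z^9] = 1·0 + 3·2 + 3·4 + 1·1 = 19.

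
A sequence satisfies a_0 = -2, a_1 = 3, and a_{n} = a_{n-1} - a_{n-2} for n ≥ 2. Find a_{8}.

The ordinary generating function has denominator 1 - t + t^2.
Iterating the recurrence: a_0,…,a_{8} = -2, 3, 5, 2, -3, -5, -2, 3, 5.

5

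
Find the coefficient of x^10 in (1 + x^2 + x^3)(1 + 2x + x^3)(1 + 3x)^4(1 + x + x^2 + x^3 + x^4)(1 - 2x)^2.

2682

(1 + x^2 + x^3) has coefficients 1,0,1,1 for degrees 0…3.
(1 + 2x + x^3) has coefficients 1,2,0,1,0,0,0,0,0,0,0 for degrees 0…10.
Multiplying by (1 + 3x)^4 gives running coefficients 1,14,78,217,309,216,108,81,0,0,0 for degrees 0…10.
Multiplying by (1 + x + x^2 + x^3 + x^4) gives running coefficients 1,15,93,310,619,834,928,931,714,405,189 for degrees 0…10.
Finally multiplying by (1 - 2x)^2, the product of all factors after the first has coefficients 1,11,37,-2,-249,-402,68,555,702,1273,1425 for degrees 0…10.
[x^10] = 1·1425 + 1·702 + 1·555 = 2682.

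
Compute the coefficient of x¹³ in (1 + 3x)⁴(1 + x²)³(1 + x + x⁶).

336

(1 + 3x)⁴ has coefficients 1,12,54,108,81 for degrees 0…4.
(1 + x²)³ has coefficients 1,0,3,0,3,0,1,0,0,0,0,0,0,0 for degrees 0…13.
Finally multiplying by (1 + x + x⁶), the product of all factors after the first has coefficients 1,1,3,3,3,3,2,1,3,0,3,0,1,0 for degrees 0…13.
[x¹³] = 1·0 + 12·1 + 54·0 + 108·3 + 81·0 = 336.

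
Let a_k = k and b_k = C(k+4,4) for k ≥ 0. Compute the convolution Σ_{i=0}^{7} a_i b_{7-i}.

924

The convolution is the t^7 coefficient of A(t)B(t).
Σ = 0·330 + 1·210 + 2·126 + 3·70 + 4·35 + 5·15 + 6·5 + 7·1 = 924.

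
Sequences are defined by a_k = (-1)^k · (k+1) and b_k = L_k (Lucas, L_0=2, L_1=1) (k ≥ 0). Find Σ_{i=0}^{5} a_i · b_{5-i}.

This is [x^5] in the product of the two ordinary generating functions.
Σ = 1·11 − 2·7 + 3·4 − 4·3 + 5·1 − 6·2 = -10.

-10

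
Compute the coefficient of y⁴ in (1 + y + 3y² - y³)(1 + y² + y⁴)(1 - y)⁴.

(1 + y + 3y² - y³) has coefficients 1,1,3,-1 for degrees 0…3.
(1 + y² + y⁴) has coefficients 1,0,1,0,1 for degrees 0…4.
Finally multiplying by (1 - y)⁴, the product of all factors after the first has coefficients 1,-4,7,-8,8 for degrees 0…4.
[y⁴] = 1·8 + 1·(-8) + 3·7 − 1·(-4) = 25.

25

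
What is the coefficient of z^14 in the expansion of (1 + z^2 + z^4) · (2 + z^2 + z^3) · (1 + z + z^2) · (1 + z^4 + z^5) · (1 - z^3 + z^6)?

6

(1 + z^2 + z^4) has coefficients 1,0,1,0,1 for degrees 0…4.
(2 + z^2 + z^3) has coefficients 2,0,1,1,0,0,0,0,0,0,0,0,0,0,0 for degrees 0…14.
Multiplying by (1 + z + z^2) gives running coefficients 2,2,3,2,2,1,0,0,0,0,0,0,0,0,0 for degrees 0…14.
Multiplying by (1 + z^4 + z^5) gives running coefficients 2,2,3,2,4,5,5,5,4,3,1,0,0,0,0 for degrees 0…14.
Finally multiplying by (1 - z^3 + z^6), the product of all factors after the first has coefficients 2,2,3,0,2,2,5,3,2,0,0,1,2,4,4 for degrees 0…14.
[z^14] = 1·4 + 1·2 + 1·0 = 6.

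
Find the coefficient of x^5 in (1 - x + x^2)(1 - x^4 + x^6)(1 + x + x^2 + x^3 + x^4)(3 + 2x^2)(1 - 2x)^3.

(1 - x + x^2) has coefficients 1,-1,1 for degrees 0…2.
(1 - x^4 + x^6) has coefficients 1,0,0,0,-1,0 for degrees 0…5.
Multiplying by (1 + x + x^2 + x^3 + x^4) gives running coefficients 1,1,1,1,0,-1 for degrees 0…5.
Multiplying by (3 + 2x^2) gives running coefficients 3,3,5,5,2,-1 for degrees 0…5.
Finally multiplying by (1 - 2x)^3, the product of all factors after the first has coefficients 3,-15,23,-13,8,7 for degrees 0…5.
[x^5] = 1·7 − 1·8 + 1·(-13) = -14.

-14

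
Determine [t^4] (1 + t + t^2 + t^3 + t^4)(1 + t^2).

(1 + t + t^2 + t^3 + t^4) has coefficients 1,1,1,1,1 for degrees 0…4.
(1 + t^2) has coefficients 1,0,1,0,0 for degrees 0…4.
[t^4] = 1·0 + 1·0 + 1·1 + 1·0 + 1·1 = 2.

2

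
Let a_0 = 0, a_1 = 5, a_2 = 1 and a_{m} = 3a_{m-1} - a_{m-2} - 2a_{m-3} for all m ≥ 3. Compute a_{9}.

-1522

The ordinary generating function has denominator 1 - 3t + t^2 + 2t^3.
Iterating the recurrence: a_0,…,a_{9} = 0, 5, 1, -2, -17, -51, -132, -311, -699, -1522.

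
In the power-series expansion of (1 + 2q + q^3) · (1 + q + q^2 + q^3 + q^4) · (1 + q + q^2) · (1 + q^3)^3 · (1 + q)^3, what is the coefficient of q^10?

(1 + 2q + q^3) has coefficients 1,2,0,1 for degrees 0…3.
(1 + q + q^2 + q^3 + q^4) has coefficients 1,1,1,1,1,0,0,0,0,0,0 for degrees 0…10.
Multiplying by (1 + q + q^2) gives running coefficients 1,2,3,3,3,2,1,0,0,0,0 for degrees 0…10.
Multiplying by (1 + q^3)^3 gives running coefficients 1,2,3,6,9,11,13,15,15,13,11 for degrees 0…10.
Finally multiplying by (1 + q)^3, the product of all factors after the first has coefficients 1,5,12,22,38,59,79,96,110,116,110 for degrees 0…10.
[q^10] = 1·110 + 2·116 + 1·96 = 438.

438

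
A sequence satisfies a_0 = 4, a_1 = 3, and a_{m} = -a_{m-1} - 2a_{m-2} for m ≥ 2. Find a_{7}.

The ordinary generating function has denominator 1 + y + 2y^2.
Iterating the recurrence: a_0,…,a_{7} = 4, 3, -11, 5, 17, -27, -7, 61.

61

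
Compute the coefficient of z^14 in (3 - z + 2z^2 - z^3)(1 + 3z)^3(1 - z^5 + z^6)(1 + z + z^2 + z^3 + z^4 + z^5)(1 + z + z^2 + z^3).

(3 - z + 2z^2 - z^3) has coefficients 3,-1,2,-1 for degrees 0…3.
(1 + 3z)^3 has coefficients 1,9,27,27,0,0,0,0,0,0,0,0,0,0,0 for degrees 0…14.
Multiplying by (1 - z^5 + z^6) gives running coefficients 1,9,27,27,0,-1,-8,-18,0,27,0,0,0,0,0 for degrees 0…14.
Multiplying by (1 + z + z^2 + z^3 + z^4 + z^5) gives running coefficients 1,10,37,64,64,63,54,27,0,0,0,1,9,27,27 for degrees 0…14.
Finally multiplying by (1 + z + z^2 + z^3), the product of all factors after the first has coefficients 1,11,48,112,175,228,245,208,144,81,27,1,10,37,64 for degrees 0…14.
[z^14] = 3·64 − 1·37 + 2·10 − 1·1 = 174.

174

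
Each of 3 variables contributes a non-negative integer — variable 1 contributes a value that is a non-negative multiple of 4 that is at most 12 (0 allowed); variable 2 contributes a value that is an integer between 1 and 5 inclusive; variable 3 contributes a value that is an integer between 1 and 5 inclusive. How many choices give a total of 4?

3

The generating function for the choices is (1 + q^4 + q^8 + q^12)·(q + q^2 + q^3 + q^4 + q^5)·(q + q^2 + q^3 + q^4 + q^5); the count is [q^4].
(1 + q^4 + q^8 + q^12) has coefficients 1,0,0,0,1 for degrees 0…4.
(q + q^2 + q^3 + q^4 + q^5) has coefficients 0,1,1,1,1 for degrees 0…4.
Finally multiplying by (q + q^2 + q^3 + q^4 + q^5), the product of all factors after the first has coefficients 0,0,1,2,3 for degrees 0…4.
[q^4] = 1·3 + 1·0 = 3.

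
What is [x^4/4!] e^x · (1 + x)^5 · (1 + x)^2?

1961

The EGF product rule gives c_4 = Σ_{k_1+k_2+k_3=4} C(4; k_1,k_2,k_3) · ∏ g_i(k_i), where e^x gives (1)^k; (1+x)^5 gives the falling factorial (5)_k; (1+x)^2 gives the falling factorial (2)_k.
g_1(k) for k = 0…4: 1, 1, 1, 1, 1.
g_2(k) for k = 0…4: 1, 5, 20, 60, 120.
g_3(k) for k = 0…4: 1, 2, 2, 0, 0.
First combine the last two factors: h(k) = Σ_j C(k,j)·g_2(j)·g_3(k−j) for k = 0…4: 1, 7, 42, 210, 840.
c_4 = Σ_k C(4,k)·g_1(k)·h(4−k) = 1·1·840 + 4·1·210 + 6·1·42 + 4·1·7 + 1·1·1 = 840 + 840 + 252 + 28 + 1 = 1961.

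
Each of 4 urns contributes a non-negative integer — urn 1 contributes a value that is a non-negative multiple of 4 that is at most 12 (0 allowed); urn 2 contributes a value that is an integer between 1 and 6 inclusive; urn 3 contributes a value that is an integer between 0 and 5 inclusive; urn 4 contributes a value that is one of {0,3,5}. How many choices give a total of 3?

The generating function for the choices is (1 + x^4 + x^8 + x^12)·(x + x^2 + x^3 + x^4 + x^5 + x^6)·(1 + x + x^2 + x^3 + x^4 + x^5)·(1 + x^3 + x^5); the count is [x^3].
(1 + x^4 + x^8 + x^12) has coefficients 1,0,0,0 for degrees 0…3.
(x + x^2 + x^3 + x^4 + x^5 + x^6) has coefficients 0,1,1,1 for degrees 0…3.
Multiplying by (1 + x + x^2 + x^3 + x^4 + x^5) gives running coefficients 0,1,2,3 for degrees 0…3.
Finally multiplying by (1 + x^3 + x^5), the product of all factors after the first has coefficients 0,1,2,3 for degrees 0…3.
[x^3] = 1·3 = 3.

3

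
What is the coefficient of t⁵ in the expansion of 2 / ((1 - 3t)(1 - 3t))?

The denominator gives the recurrence a_n = 6a_(n−1) − 9a_(n−2) for n ≥ 2; the numerator fixes a_0 = 2, a_1 = 12.
Iterating: 2, 12, 54, 216, 810, 2916, so a_5 = 2916.

2916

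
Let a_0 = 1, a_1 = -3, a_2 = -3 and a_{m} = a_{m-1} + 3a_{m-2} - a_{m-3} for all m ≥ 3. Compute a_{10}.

The ordinary generating function has denominator 1 - t - 3t^2 + t^3.
Iterating the recurrence: a_0,…,a_{10} = 1, -3, -3, -13, -19, -55, -99, -245, -487, -1123, -2339.

-2339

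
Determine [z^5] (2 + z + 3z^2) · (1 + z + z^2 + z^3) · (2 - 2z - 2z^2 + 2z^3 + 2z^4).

(2 + z + 3z^2) has coefficients 2,1,3 for degrees 0…2.
(1 + z + z^2 + z^3) has coefficients 1,1,1,1,0,0 for degrees 0…5.
Finally multiplying by (2 - 2z - 2z^2 + 2z^3 + 2z^4), the product of all factors after the first has coefficients 2,0,-2,0,0,2 for degrees 0…5.
[z^5] = 2·2 + 1·0 + 3·0 = 4.

4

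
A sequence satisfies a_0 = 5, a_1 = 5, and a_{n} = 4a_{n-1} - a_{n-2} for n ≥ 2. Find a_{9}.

148405

The ordinary generating function has denominator 1 - 4q + q^2.
Iterating the recurrence: a_0,…,a_{9} = 5, 5, 15, 55, 205, 765, 2855, 10655, 39765, 148405.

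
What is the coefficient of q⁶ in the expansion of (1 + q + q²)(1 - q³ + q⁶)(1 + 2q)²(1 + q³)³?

17

(1 + q + q²) has coefficients 1,1,1 for degrees 0…2.
(1 - q³ + q⁶) has coefficients 1,0,0,-1,0,0,1 for degrees 0…6.
Multiplying by (1 + 2q)² gives running coefficients 1,4,4,-1,-4,-4,1 for degrees 0…6.
Finally multiplying by (1 + q³)³, the product of all factors after the first has coefficients 1,4,4,2,8,8,1 for degrees 0…6.
[q⁶] = 1·1 + 1·8 + 1·8 = 17.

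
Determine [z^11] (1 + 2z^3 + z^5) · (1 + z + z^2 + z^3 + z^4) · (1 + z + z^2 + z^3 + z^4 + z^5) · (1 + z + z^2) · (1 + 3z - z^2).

110

(1 + 2z^3 + z^5) has coefficients 1,0,0,2,0,1 for degrees 0…5.
(1 + z + z^2 + z^3 + z^4) has coefficients 1,1,1,1,1,0,0,0,0,0,0,0 for degrees 0…11.
Multiplying by (1 + z + z^2 + z^3 + z^4 + z^5) gives running coefficients 1,2,3,4,5,5,4,3,2,1,0,0 for degrees 0…11.
Multiplying by (1 + z + z^2) gives running coefficients 1,3,6,9,12,14,14,12,9,6,3,1 for degrees 0…11.
Finally multiplying by (1 + 3z - z^2), the product of all factors after the first has coefficients 1,6,14,24,33,41,44,40,31,21,12,4 for degrees 0…11.
[z^11] = 1·4 + 2·31 + 1·44 = 110.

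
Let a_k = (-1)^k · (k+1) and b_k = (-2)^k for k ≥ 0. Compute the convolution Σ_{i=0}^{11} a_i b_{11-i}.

-8178

Write out a_i and b_{11-i} for i = 0,…,11 and sum the products.
Σ = 1·(-2048) − 2·1024 + 3·(-512) − 4·256 + 5·(-128) − 6·64 + 7·(-32) − 8·16 + 9·(-8) − 10·4 + 11·(-2) − 12·1 = -8178.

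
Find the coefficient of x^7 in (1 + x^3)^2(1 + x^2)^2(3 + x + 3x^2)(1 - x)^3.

35

(1 + x^3)^2 has coefficients 1,0,0,2,0,0,1 for degrees 0…6.
(1 + x^2)^2 has coefficients 1,0,2,0,1,0,0,0 for degrees 0…7.
Multiplying by (3 + x + 3x^2) gives running coefficients 3,1,9,2,9,1,3,0 for degrees 0…7.
Finally multiplying by (1 - x)^3, the product of all factors after the first has coefficients 3,-8,15,-25,29,-29,25,-15 for degrees 0…7.
[x^7] = 1·(-15) + 2·29 + 1·(-8) = 35.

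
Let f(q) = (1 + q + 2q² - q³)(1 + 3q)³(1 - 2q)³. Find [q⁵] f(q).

143

(1 + q + 2q² - q³) has coefficients 1,1,2,-1 for degrees 0…3.
(1 + 3q)³ has coefficients 1,9,27,27,0,0 for degrees 0…5.
Finally multiplying by (1 - 2q)³, the product of all factors after the first has coefficients 1,3,-15,-35,90,108 for degrees 0…5.
[q⁵] = 1·108 + 1·90 + 2·(-35) − 1·(-15) = 143.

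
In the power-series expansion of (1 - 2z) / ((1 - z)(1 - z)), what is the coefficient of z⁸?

The denominator gives the recurrence a_n = 2a_(n−1) − a_(n−2) for n ≥ 2; the numerator fixes a_0 = 1, a_1 = 0.
Iterating: 1, 0, -1, -2, -3, -4, -5, -6, -7, so a_8 = -7.

-7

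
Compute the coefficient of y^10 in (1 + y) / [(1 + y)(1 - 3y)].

The denominator gives the recurrence a_n = 2a_(n−1) + 3a_(n−2) for n ≥ 2; the numerator fixes a_0 = 1, a_1 = 3.
Iterating: 1, 3, 9, 27, 81, 243, 729, 2187, 6561, 19683, 59049, so a_10 = 59049.

59049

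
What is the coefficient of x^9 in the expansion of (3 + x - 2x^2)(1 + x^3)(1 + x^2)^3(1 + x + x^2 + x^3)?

(3 + x - 2x^2) has coefficients 3,1,-2 for degrees 0…2.
(1 + x^3) has coefficients 1,0,0,1,0,0,0,0,0,0 for degrees 0…9.
Multiplying by (1 + x^2)^3 gives running coefficients 1,0,3,1,3,3,1,3,0,1 for degrees 0…9.
Finally multiplying by (1 + x + x^2 + x^3), the product of all factors after the first has coefficients 1,1,4,5,7,10,8,10,7,5 for degrees 0…9.
[x^9] = 3·5 + 1·7 − 2·10 = 2.

2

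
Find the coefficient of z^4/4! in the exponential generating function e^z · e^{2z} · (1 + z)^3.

801

The EGF product rule gives c_4 = Σ_{k_1+k_2+k_3=4} C(4; k_1,k_2,k_3) · ∏ g_i(k_i), where e^z gives (1)^k; e^{2z} gives (2)^k; (1+z)^3 gives the falling factorial (3)_k.
g_1(k) for k = 0…4: 1, 1, 1, 1, 1.
g_2(k) for k = 0…4: 1, 2, 4, 8, 16.
g_3(k) for k = 0…4: 1, 3, 6, 6, 0.
First combine the last two factors: h(k) = Σ_j C(k,j)·g_2(j)·g_3(k−j) for k = 0…4: 1, 5, 22, 86, 304.
c_4 = Σ_k C(4,k)·g_1(k)·h(4−k) = 1·1·304 + 4·1·86 + 6·1·22 + 4·1·5 + 1·1·1 = 304 + 344 + 132 + 20 + 1 = 801.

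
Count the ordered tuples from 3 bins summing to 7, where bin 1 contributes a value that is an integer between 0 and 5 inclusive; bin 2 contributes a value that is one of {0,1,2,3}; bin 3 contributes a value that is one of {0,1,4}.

9

The generating function for the choices is (1 + x + x² + x³ + x⁴ + x⁵)·(1 + x + x² + x³)·(1 + x + x⁴); the count is [x⁷].
(1 + x + x² + x³ + x⁴ + x⁵) has coefficients 1,1,1,1,1,1 for degrees 0…5.
(1 + x + x² + x³) has coefficients 1,1,1,1,0,0,0,0 for degrees 0…7.
Finally multiplying by (1 + x + x⁴), the product of all factors after the first has coefficients 1,2,2,2,2,1,1,1 for degrees 0…7.
[x⁷] = 1·1 + 1·1 + 1·1 + 1·2 + 1·2 + 1·2 = 9.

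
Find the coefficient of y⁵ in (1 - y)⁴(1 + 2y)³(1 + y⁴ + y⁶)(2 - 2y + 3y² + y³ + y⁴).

-48

(1 - y)⁴ has coefficients 1,-4,6,-4,1 for degrees 0…4.
(1 + 2y)³ has coefficients 1,6,12,8,0,0 for degrees 0…5.
Multiplying by (1 + y⁴ + y⁶) gives running coefficients 1,6,12,8,1,6 for degrees 0…5.
Finally multiplying by (2 - 2y + 3y² + y³ + y⁴), the product of all factors after the first has coefficients 2,10,15,11,29,52 for degrees 0…5.
[y⁵] = 1·52 − 4·29 + 6·11 − 4·15 + 1·10 = -48.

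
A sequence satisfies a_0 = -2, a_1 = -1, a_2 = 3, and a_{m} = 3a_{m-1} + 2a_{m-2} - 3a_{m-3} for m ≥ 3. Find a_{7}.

1798

The ordinary generating function has denominator 1 - 3t - 2t^2 + 3t^3.
Iterating the recurrence: a_0,…,a_{7} = -2, -1, 3, 13, 48, 161, 540, 1798.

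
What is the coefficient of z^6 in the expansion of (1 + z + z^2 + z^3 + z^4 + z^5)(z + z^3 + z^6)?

3

(1 + z + z^2 + z^3 + z^4 + z^5) has coefficients 1,1,1,1,1,1 for degrees 0…5.
(z + z^3 + z^6) has coefficients 0,1,0,1,0,0,1 for degrees 0…6.
[z^6] = 1·1 + 1·0 + 1·0 + 1·1 + 1·0 + 1·1 = 3.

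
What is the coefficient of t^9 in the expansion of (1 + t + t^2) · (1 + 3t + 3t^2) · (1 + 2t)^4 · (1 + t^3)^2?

(1 + t + t^2) has coefficients 1,1,1 for degrees 0…2.
(1 + 3t + 3t^2) has coefficients 1,3,3,0,0,0,0,0,0,0 for degrees 0…9.
Multiplying by (1 + 2t)^4 gives running coefficients 1,11,51,128,184,144,48,0,0,0 for degrees 0…9.
Finally multiplying by (1 + t^3)^2, the product of all factors after the first has coefficients 1,11,51,130,206,246,305,379,339,224 for degrees 0…9.
[t^9] = 1·224 + 1·339 + 1·379 = 942.

942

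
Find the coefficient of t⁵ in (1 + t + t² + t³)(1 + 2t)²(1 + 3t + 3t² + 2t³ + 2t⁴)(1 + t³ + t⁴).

(1 + t + t² + t³) has coefficients 1,1,1,1 for degrees 0…3.
(1 + 2t)² has coefficients 1,4,4,0,0,0 for degrees 0…5.
Multiplying by (1 + 3t + 3t² + 2t³ + 2t⁴) gives running coefficients 1,7,19,26,22,16 for degrees 0…5.
Finally multiplying by (1 + t³ + t⁴), the product of all factors after the first has coefficients 1,7,19,27,30,42 for degrees 0…5.
[t⁵] = 1·42 + 1·30 + 1·27 + 1·19 = 118.

118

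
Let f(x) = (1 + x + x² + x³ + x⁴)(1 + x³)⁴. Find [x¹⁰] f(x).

10

(1 + x + x² + x³ + x⁴) has coefficients 1,1,1,1,1 for degrees 0…4.
(1 + x³)⁴ has coefficients 1,0,0,4,0,0,6,0,0,4,0 for degrees 0…10.
[x¹⁰] = 1·0 + 1·4 + 1·0 + 1·0 + 1·6 = 10.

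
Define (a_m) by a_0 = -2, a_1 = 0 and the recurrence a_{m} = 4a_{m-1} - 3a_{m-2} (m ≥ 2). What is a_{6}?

726

The ordinary generating function has denominator 1 - 4t + 3t^2.
Iterating the recurrence: a_0,…,a_{6} = -2, 0, 6, 24, 78, 240, 726.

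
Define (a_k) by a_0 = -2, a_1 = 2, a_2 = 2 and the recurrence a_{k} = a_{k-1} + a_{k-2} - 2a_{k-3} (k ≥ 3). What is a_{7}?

-2

The ordinary generating function has denominator 1 - q - q^2 + 2q^3.
Iterating the recurrence: a_0,…,a_{7} = -2, 2, 2, 8, 6, 10, 0, -2.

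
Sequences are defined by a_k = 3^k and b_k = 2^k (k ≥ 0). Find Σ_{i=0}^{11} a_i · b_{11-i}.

527345

Write out a_i and b_{11-i} for i = 0,…,11 and sum the products.
Σ = 1·2048 + 3·1024 + 9·512 + 27·256 + 81·128 + 243·64 + 729·32 + 2187·16 + 6561·8 + 19683·4 + 59049·2 + 177147·1 = 527345.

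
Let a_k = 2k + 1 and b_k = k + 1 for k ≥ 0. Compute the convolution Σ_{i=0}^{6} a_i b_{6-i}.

The convolution is the x^6 coefficient of A(x)B(x).
Σ = 1·7 + 3·6 + 5·5 + 7·4 + 9·3 + 11·2 + 13·1 = 140.

140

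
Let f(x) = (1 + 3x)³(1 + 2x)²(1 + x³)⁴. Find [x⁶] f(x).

690

(1 + 3x)³ has coefficients 1,9,27,27 for degrees 0…3.
(1 + 2x)² has coefficients 1,4,4,0,0,0,0 for degrees 0…6.
Finally multiplying by (1 + x³)⁴, the product of all factors after the first has coefficients 1,4,4,4,16,16,6 for degrees 0…6.
[x⁶] = 1·6 + 9·16 + 27·16 + 27·4 = 690.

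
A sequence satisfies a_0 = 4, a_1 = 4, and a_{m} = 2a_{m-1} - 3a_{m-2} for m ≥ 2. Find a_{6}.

92

The ordinary generating function has denominator 1 - 2q + 3q^2.
Iterating the recurrence: a_0,…,a_{6} = 4, 4, -4, -20, -28, 4, 92.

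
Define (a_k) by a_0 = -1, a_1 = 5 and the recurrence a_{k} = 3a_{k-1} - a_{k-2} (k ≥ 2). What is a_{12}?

The ordinary generating function has denominator 1 - 3y + y^2.
Iterating the recurrence: a_0,…,a_{12} = -1, 5, 16, 43, 113, 296, 775, 2029, 5312, 13907, 36409, 95320, 249551.

249551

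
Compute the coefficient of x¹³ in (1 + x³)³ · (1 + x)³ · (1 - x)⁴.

(1 + x³)³ has coefficients 1,0,0,3,0,0,3,0,0,1 for degrees 0…9.
(1 + x)³ has coefficients 1,3,3,1,0,0,0,0,0,0,0,0,0,0 for degrees 0…13.
Finally multiplying by (1 - x)⁴, the product of all factors after the first has coefficients 1,-1,-3,3,3,-3,-1,1,0,0,0,0,0,0 for degrees 0…13.
[x¹³] = 1·0 + 3·0 + 3·1 + 1·3 = 6.

6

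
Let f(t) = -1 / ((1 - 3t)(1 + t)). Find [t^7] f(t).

-1640

The denominator gives the recurrence a_n = 2a_(n−1) + 3a_(n−2) for n ≥ 2; the numerator fixes a_0 = -1, a_1 = -2.
Iterating: -1, -2, -7, -20, -61, -182, -547, -1640, so a_7 = -1640.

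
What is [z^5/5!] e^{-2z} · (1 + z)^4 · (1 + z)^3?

-312

The EGF product rule gives c_5 = Σ_{k_1+k_2+k_3=5} C(5; k_1,k_2,k_3) · ∏ g_i(k_i), where e^{-2z} gives (-2)^k; (1+z)^4 gives the falling factorial (4)_k; (1+z)^3 gives the falling factorial (3)_k.
g_1(k) for k = 0…5: 1, -2, 4, -8, 16, -32.
g_2(k) for k = 0…5: 1, 4, 12, 24, 24, 0.
g_3(k) for k = 0…5: 1, 3, 6, 6, 0, 0.
First combine the last two factors: h(k) = Σ_j C(k,j)·g_2(j)·g_3(k−j) for k = 0…5: 1, 7, 42, 210, 840, 2520.
c_5 = Σ_k C(5,k)·g_1(k)·h(5−k) = 1·1·2520 + 5·(-2)·840 + 10·4·210 + 10·(-8)·42 + 5·16·7 + 1·(-32)·1 = 2520 − 8400 + 8400 − 3360 + 560 − 32 = -312.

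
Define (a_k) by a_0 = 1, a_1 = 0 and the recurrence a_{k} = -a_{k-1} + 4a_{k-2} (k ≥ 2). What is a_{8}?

724

The ordinary generating function has denominator 1 + t - 4t^2.
Iterating the recurrence: a_0,…,a_{8} = 1, 0, 4, -4, 20, -36, 116, -260, 724.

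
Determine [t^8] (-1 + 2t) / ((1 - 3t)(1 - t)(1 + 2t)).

-2105

Partial fractions give a closed form: a_n = (-3/10)·3^n + (-1/6)·1^n + (-8/15)·(-2)^n.
At n = 8: a_8 = -2105.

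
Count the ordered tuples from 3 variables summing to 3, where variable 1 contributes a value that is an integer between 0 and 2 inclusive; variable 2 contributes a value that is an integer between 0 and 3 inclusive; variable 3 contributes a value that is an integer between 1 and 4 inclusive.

The generating function for the choices is (1 + z + z^2)·(1 + z + z^2 + z^3)·(z + z^2 + z^3 + z^4); the count is [z^3].
(1 + z + z^2) has coefficients 1,1,1 for degrees 0…2.
(1 + z + z^2 + z^3) has coefficients 1,1,1,1 for degrees 0…3.
Finally multiplying by (z + z^2 + z^3 + z^4), the product of all factors after the first has coefficients 0,1,2,3 for degrees 0…3.
[z^3] = 1·3 + 1·2 + 1·1 = 6.

6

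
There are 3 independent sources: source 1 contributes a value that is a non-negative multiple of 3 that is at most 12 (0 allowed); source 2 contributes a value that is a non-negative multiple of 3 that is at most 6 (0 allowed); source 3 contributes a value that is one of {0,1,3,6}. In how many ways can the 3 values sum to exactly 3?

The generating function for the choices is (1 + x^3 + x^6 + x^9 + x^12)·(1 + x^3 + x^6)·(1 + x + x^3 + x^6); the count is [x^3].
(1 + x^3 + x^6 + x^9 + x^12) has coefficients 1,0,0,1 for degrees 0…3.
(1 + x^3 + x^6) has coefficients 1,0,0,1 for degrees 0…3.
Finally multiplying by (1 + x + x^3 + x^6), the product of all factors after the first has coefficients 1,1,0,2 for degrees 0…3.
[x^3] = 1·2 + 1·1 = 3.

3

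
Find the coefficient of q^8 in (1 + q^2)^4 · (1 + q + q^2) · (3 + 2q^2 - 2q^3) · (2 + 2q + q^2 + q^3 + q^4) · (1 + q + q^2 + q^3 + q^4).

754

(1 + q^2)^4 has coefficients 1,0,4,0,6,0,4,0,1 for degrees 0…8.
(1 + q + q^2) has coefficients 1,1,1,0,0,0,0,0,0 for degrees 0…8.
Multiplying by (3 + 2q^2 - 2q^3) gives running coefficients 3,3,5,0,0,-2,0,0,0 for degrees 0…8.
Multiplying by (2 + 2q + q^2 + q^3 + q^4) gives running coefficients 6,12,19,16,11,4,1,-2,-2 for degrees 0…8.
Finally multiplying by (1 + q + q^2 + q^3 + q^4), the product of all factors after the first has coefficients 6,18,37,53,64,62,51,30,12 for degrees 0…8.
[q^8] = 1·12 + 4·51 + 6·64 + 4·37 + 1·6 = 754.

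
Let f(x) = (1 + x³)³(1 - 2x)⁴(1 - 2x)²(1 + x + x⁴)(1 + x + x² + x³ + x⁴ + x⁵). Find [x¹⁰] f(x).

-266

(1 + x³)³ has coefficients 1,0,0,3,0,0,3,0,0,1 for degrees 0…9.
(1 - 2x)⁴ has coefficients 1,-8,24,-32,16,0,0,0,0,0,0 for degrees 0…10.
Multiplying by (1 - 2x)² gives running coefficients 1,-12,60,-160,240,-192,64,0,0,0,0 for degrees 0…10.
Multiplying by (1 + x + x⁴) gives running coefficients 1,-11,48,-100,81,36,-68,-96,240,-192,64 for degrees 0…10.
Finally multiplying by (1 + x + x² + x³ + x⁴ + x⁵), the product of all factors after the first has coefficients 1,-10,38,-62,19,55,-14,-99,93,1,-16 for degrees 0…10.
[x¹⁰] = 1·(-16) + 3·(-99) + 3·19 + 1·(-10) = -266.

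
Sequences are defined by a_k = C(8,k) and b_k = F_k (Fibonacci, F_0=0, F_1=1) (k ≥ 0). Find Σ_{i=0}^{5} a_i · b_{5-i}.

The convolution is the x^5 coefficient of A(x)B(x).
Σ = 1·5 + 8·3 + 28·2 + 56·1 + 70·1 + 56·0 = 211.

211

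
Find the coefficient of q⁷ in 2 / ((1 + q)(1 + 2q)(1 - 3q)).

1764

Partial fractions give a closed form: a_n = (-1/2)·(-1)^n + (8/5)·(-2)^n + (9/10)·3^n.
At n = 7: a_7 = 1764.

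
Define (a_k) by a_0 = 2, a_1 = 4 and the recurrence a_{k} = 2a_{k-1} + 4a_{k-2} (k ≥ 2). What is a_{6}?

1664

The ordinary generating function has denominator 1 - 2y - 4y^2.
Iterating the recurrence: a_0,…,a_{6} = 2, 4, 16, 48, 160, 512, 1664.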